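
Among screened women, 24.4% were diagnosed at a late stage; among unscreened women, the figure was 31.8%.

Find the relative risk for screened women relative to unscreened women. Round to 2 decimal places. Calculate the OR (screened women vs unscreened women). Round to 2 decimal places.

RR = 0.2440 / 0.3180 = 0.77
odds, screened women = 0.2440/0.7560 = 0.3228
odds, unscreened women = 0.3180/0.6820 = 0.4663
OR = 0.3228 / 0.4663 = 0.69

RR = 0.77; OR = 0.69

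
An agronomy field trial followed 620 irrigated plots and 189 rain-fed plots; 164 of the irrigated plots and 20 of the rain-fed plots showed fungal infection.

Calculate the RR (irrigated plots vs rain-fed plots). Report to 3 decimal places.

risk, irrigated plots = 164/620 = 0.2645
risk, rain-fed plots = 20/189 = 0.1058
RR = 0.2645 / 0.1058 = 2.500

2.500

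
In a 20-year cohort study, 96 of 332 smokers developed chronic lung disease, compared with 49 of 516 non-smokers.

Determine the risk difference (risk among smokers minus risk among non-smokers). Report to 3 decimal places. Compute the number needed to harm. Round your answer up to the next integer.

risk, smokers = 96/332 = 0.2892
risk, non-smokers = 49/516 = 0.0950
risk difference = 0.2892 − 0.0950 = 0.194
absolute risk difference = 0.194195
1 / 0.194195 = 5.149 → round up → 6

RD = 0.194; NNH = 6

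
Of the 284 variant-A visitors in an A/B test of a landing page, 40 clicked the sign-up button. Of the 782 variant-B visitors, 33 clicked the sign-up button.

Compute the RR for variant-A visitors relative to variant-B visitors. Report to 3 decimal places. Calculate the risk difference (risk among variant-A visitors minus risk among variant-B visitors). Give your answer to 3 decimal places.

RR = 3.338; RD = 0.099

risk, variant-A visitors = 40/284 = 0.14085
risk, variant-B visitors = 33/782 = 0.04220
RR = 0.14085 / 0.04220 = 3.338
risk difference = 0.14085 − 0.04220 = 0.099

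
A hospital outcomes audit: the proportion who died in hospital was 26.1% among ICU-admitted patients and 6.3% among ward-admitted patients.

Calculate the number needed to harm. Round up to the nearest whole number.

absolute risk difference = 0.198000
1 / 0.198000 = 5.051 → round up → 6

6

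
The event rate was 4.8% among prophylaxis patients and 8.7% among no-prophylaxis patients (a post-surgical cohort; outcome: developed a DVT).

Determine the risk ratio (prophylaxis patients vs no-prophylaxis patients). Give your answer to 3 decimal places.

RR = 0.04800 / 0.08700 = 0.552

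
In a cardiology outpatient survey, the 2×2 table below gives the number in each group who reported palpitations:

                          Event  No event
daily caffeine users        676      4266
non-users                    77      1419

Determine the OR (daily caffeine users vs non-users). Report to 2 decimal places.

OR = (676 × 1419) / (4266 × 77) = 959244/328482 ≈ 2.92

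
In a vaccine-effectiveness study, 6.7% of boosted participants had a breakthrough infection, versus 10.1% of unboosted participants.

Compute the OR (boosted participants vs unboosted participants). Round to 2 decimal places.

odds, boosted participants = 0.0670/0.9330 = 0.0718
odds, unboosted participants = 0.1010/0.8990 = 0.1123
OR = 0.0718 / 0.1123 = 0.64

OR: 0.64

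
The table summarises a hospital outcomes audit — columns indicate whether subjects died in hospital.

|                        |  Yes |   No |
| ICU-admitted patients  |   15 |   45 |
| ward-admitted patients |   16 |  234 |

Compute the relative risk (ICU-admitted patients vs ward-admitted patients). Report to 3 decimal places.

3.906

risk, ICU-admitted patients = 15/60 = 0.2500
risk, ward-admitted patients = 16/250 = 0.0640
RR = 0.2500 / 0.0640 = 3.906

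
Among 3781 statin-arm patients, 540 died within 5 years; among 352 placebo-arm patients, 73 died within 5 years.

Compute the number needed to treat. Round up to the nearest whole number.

16

risk, statin-arm patients = 540/3781 = 0.142819
risk, placebo-arm patients = 73/352 = 0.207386
absolute risk difference = 0.064567
1 / 0.064567 = 15.488 → round up → 16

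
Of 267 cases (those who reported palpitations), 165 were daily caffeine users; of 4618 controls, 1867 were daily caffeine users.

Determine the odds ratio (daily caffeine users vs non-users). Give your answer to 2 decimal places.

OR = (165 × 2751) / (1867 × 102) = 453915/190434 ≈ 2.38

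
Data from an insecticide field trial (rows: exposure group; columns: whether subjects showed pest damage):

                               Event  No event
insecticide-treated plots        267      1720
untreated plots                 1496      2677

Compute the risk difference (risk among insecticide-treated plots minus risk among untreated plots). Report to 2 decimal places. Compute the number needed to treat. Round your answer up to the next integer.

RD = -0.22; NNT = 5

risk, insecticide-treated plots = 267/1987 = 0.1344
risk, untreated plots = 1496/4173 = 0.3585
risk difference = 0.1344 − 0.3585 = -0.22
absolute risk difference = 0.224122
1 / 0.224122 = 4.462 → round up → 5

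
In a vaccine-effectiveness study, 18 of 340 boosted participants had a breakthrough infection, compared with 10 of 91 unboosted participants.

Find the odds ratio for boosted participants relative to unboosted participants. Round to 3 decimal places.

OR = (18 × 81) / (322 × 10) = 1458/3220 ≈ 0.453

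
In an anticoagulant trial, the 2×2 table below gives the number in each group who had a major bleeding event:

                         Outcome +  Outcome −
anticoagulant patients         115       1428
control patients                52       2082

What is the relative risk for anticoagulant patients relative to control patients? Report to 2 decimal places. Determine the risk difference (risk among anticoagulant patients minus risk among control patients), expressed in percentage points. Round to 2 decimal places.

RR = 3.06; RD = 5.02

risk, anticoagulant patients = 115/1543 = 0.07453
risk, control patients = 52/2134 = 0.02437
RR = 0.07453 / 0.02437 = 3.06
risk difference = 0.07453 − 0.02437 = 0.05016 → 5.02 percentage points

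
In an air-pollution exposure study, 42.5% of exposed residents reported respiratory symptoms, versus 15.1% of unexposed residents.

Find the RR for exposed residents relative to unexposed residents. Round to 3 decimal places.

RR = 0.4250 / 0.1510 = 2.815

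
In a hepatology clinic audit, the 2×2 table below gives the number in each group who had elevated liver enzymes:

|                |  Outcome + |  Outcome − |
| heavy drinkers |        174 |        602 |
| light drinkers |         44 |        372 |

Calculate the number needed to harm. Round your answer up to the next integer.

NNH ≈ 9

risk, heavy drinkers = 174/776 = 0.224227
risk, light drinkers = 44/416 = 0.105769
absolute risk difference = 0.118458
1 / 0.118458 = 8.442 → round up → 9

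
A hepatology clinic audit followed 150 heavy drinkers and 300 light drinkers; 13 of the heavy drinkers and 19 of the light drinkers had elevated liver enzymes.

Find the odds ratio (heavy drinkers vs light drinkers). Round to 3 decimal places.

OR = (13 × 281) / (137 × 19) = 3653/2603 ≈ 1.403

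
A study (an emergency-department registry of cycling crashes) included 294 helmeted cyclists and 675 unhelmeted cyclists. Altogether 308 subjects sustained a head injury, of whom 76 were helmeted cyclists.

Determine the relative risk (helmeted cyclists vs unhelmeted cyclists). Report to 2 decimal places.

helmeted cyclists without the outcome: 294 − 76 = 218
unhelmeted cyclists with the outcome: 308 − 76 = 232
unhelmeted cyclists without the outcome: 675 − 232 = 443
risk, helmeted cyclists = 76/294 = 0.2585
risk, unhelmeted cyclists = 232/675 = 0.3437
RR = 0.2585 / 0.3437 = 0.75

0.75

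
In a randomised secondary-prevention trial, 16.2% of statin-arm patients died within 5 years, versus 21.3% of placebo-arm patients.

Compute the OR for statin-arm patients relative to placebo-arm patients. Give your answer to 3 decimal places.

odds, statin-arm patients = 0.1620/0.8380 = 0.1933
odds, placebo-arm patients = 0.2130/0.7870 = 0.2706
OR = 0.1933 / 0.2706 = 0.714

OR ≈ 0.714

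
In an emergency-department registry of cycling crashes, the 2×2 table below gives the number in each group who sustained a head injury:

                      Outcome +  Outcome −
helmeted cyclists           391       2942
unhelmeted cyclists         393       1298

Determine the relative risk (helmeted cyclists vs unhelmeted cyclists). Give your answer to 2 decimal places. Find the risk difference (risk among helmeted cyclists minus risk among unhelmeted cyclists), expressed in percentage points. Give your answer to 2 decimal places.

RR = 0.50; RD = -11.51

risk, helmeted cyclists = 391/3333 = 0.1173
risk, unhelmeted cyclists = 393/1691 = 0.2324
RR = 0.1173 / 0.2324 = 0.50
risk difference = 0.1173 − 0.2324 = -0.1151 → -11.51 percentage points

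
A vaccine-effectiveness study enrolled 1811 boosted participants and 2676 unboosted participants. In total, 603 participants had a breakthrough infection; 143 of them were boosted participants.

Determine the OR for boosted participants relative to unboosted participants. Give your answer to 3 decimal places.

boosted participants without the outcome: 1811 − 143 = 1668
unboosted participants with the outcome: 603 − 143 = 460
unboosted participants without the outcome: 2676 − 460 = 2216
odds, boosted participants = 143/1668 = 0.0857
odds, unboosted participants = 460/2216 = 0.2076
OR = 0.0857 / 0.2076 = 0.413

OR = 0.413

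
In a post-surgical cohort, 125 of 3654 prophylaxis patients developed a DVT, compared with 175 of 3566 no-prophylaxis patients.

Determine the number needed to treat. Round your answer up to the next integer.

NNT ≈ 68

risk, prophylaxis patients = 125/3654 = 0.034209
risk, no-prophylaxis patients = 175/3566 = 0.049075
absolute risk difference = 0.014866
1 / 0.014866 = 67.268 → round up → 68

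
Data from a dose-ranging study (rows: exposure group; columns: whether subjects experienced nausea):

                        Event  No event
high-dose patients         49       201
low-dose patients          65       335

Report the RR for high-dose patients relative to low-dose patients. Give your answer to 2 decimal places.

risk, high-dose patients = 49/250 = 0.1960
risk, low-dose patients = 65/400 = 0.1625
RR = 0.1960 / 0.1625 = 1.21

RR ≈ 1.21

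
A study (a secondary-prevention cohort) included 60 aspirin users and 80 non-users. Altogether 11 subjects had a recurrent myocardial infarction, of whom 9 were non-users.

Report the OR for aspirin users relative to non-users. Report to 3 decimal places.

0.272

aspirin users with the outcome: 11 − 9 = 2
aspirin users without the outcome: 60 − 2 = 58
non-users without the outcome: 80 − 9 = 71
odds, aspirin users = 2/58 = 0.03448
odds, non-users = 9/71 = 0.12676
OR = 0.03448 / 0.12676 = 0.272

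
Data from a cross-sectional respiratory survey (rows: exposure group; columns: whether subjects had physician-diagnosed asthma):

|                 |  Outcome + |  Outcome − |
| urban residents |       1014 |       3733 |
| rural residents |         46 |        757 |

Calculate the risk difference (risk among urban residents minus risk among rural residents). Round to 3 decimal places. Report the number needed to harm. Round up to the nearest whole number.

RD = 0.156; NNH = 7

risk, urban residents = 1014/4747 = 0.2136
risk, rural residents = 46/803 = 0.0573
risk difference = 0.2136 − 0.0573 = 0.156
absolute risk difference = 0.156323
1 / 0.156323 = 6.397 → round up → 7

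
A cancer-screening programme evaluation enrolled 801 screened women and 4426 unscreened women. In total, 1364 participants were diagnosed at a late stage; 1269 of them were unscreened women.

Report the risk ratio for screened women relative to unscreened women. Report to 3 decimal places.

RR: 0.414

screened women with the outcome: 1364 − 1269 = 95
screened women without the outcome: 801 − 95 = 706
unscreened women without the outcome: 4426 − 1269 = 3157
risk, screened women = 95/801 = 0.1186
risk, unscreened women = 1269/4426 = 0.2867
RR = 0.1186 / 0.2867 = 0.414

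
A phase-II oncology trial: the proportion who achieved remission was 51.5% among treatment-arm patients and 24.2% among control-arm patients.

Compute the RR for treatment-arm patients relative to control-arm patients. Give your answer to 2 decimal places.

RR = 0.5150 / 0.2420 = 2.13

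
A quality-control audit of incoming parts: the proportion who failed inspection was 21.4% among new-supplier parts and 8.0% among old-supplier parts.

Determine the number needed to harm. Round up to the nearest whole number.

8

absolute risk difference = 0.134000
1 / 0.134000 = 7.463 → round up → 8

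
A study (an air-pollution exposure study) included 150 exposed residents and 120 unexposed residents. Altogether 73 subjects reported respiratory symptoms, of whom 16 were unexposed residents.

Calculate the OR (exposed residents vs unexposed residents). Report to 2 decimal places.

exposed residents with the outcome: 73 − 16 = 57
exposed residents without the outcome: 150 − 57 = 93
unexposed residents without the outcome: 120 − 16 = 104
OR = (57 × 104) / (93 × 16) = 5928/1488 ≈ 3.98

OR = 3.98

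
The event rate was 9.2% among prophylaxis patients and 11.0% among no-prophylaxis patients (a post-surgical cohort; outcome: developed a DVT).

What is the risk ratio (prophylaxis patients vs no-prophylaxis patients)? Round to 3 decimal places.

RR = 0.0920 / 0.1100 = 0.836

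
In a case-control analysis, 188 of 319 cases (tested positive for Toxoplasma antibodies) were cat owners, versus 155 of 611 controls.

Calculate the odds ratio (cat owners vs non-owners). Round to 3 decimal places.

odds, cat owners = 188/155 = 1.2129
odds, non-owners = 131/456 = 0.2873
OR = 1.2129 / 0.2873 = 4.222

4.222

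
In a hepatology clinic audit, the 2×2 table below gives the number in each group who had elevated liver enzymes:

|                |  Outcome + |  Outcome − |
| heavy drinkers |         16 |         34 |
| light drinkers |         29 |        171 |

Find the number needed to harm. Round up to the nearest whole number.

risk, heavy drinkers = 16/50 = 0.320000
risk, light drinkers = 29/200 = 0.145000
absolute risk difference = 0.175000
1 / 0.175000 = 5.714 → round up → 6

6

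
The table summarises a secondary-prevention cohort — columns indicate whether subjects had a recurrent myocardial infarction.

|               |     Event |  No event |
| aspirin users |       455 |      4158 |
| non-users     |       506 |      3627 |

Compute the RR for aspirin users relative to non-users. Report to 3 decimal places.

risk, aspirin users = 455/4613 = 0.0986
risk, non-users = 506/4133 = 0.1224
RR = 0.0986 / 0.1224 = 0.806

0.806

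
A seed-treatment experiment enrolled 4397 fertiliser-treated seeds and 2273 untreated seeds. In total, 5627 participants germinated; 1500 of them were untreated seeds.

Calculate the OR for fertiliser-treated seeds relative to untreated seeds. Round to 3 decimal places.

7.877

fertiliser-treated seeds with the outcome: 5627 − 1500 = 4127
fertiliser-treated seeds without the outcome: 4397 − 4127 = 270
untreated seeds without the outcome: 2273 − 1500 = 773
OR = (4127 × 773) / (270 × 1500) = 3190171/405000 ≈ 7.877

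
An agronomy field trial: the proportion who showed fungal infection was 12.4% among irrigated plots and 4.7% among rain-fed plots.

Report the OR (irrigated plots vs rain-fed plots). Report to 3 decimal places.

odds, irrigated plots = 0.12400/0.87600 = 0.14155
odds, rain-fed plots = 0.04700/0.95300 = 0.04932
OR = 0.14155 / 0.04932 = 2.870

OR ≈ 2.870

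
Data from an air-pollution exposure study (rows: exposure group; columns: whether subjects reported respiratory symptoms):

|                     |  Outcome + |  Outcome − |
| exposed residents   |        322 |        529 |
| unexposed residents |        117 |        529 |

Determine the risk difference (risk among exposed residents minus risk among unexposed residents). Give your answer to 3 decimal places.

risk, exposed residents = 322/851 = 0.3784
risk, unexposed residents = 117/646 = 0.1811
risk difference = 0.3784 − 0.1811 = 0.197

0.197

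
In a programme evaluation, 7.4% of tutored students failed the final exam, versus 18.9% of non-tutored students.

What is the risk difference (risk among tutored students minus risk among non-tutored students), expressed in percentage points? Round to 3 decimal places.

-11.500

risk difference = 0.0740 − 0.1890 = -0.1150 → -11.500 percentage points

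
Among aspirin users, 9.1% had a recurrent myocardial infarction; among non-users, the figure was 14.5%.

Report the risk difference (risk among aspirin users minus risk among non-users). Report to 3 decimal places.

risk difference = 0.0910 − 0.1450 = -0.054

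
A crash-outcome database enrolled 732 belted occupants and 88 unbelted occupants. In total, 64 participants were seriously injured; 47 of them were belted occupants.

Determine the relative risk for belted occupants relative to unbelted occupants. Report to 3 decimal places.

0.332

belted occupants without the outcome: 732 − 47 = 685
unbelted occupants with the outcome: 64 − 47 = 17
unbelted occupants without the outcome: 88 − 17 = 71
risk, belted occupants = 47/732 = 0.0642
risk, unbelted occupants = 17/88 = 0.1932
RR = 0.0642 / 0.1932 = 0.332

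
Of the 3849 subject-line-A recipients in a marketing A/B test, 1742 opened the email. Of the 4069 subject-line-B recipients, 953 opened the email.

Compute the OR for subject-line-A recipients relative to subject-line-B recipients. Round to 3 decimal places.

OR = (1742 × 3116) / (2107 × 953) = 5428072/2007971 ≈ 2.703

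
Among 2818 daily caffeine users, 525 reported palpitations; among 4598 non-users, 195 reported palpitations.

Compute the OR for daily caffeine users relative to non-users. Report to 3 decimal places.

odds, daily caffeine users = 525/2293 = 0.22896
odds, non-users = 195/4403 = 0.04429
OR = 0.22896 / 0.04429 = 5.170

5.170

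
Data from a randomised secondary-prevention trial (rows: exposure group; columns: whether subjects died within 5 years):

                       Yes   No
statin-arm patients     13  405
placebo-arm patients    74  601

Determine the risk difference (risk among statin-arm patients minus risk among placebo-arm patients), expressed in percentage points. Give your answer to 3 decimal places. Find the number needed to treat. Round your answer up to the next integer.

risk, statin-arm patients = 13/418 = 0.03110
risk, placebo-arm patients = 74/675 = 0.10963
risk difference = 0.03110 − 0.10963 = -0.07853 → -7.853 percentage points
absolute risk difference = 0.078529
1 / 0.078529 = 12.734 → round up → 13

RD = -7.853; NNT = 13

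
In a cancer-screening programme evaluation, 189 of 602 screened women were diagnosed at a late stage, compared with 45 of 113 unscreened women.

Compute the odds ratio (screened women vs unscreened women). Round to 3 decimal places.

OR = (189 × 68) / (413 × 45) = 12852/18585 ≈ 0.692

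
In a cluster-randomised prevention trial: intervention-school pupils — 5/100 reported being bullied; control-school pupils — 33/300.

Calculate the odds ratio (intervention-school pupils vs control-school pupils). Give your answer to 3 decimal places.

OR = (5 × 267) / (95 × 33) = 1335/3135 ≈ 0.426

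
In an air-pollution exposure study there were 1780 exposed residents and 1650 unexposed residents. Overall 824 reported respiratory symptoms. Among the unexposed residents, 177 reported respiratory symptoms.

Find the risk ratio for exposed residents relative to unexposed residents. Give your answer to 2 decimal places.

3.39

exposed residents with the outcome: 824 − 177 = 647
exposed residents without the outcome: 1780 − 647 = 1133
unexposed residents without the outcome: 1650 − 177 = 1473
risk, exposed residents = 647/1780 = 0.3635
risk, unexposed residents = 177/1650 = 0.1073
RR = 0.3635 / 0.1073 = 3.39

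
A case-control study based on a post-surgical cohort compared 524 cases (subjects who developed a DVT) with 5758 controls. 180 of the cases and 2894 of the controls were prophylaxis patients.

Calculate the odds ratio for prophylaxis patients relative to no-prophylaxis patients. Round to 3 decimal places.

OR = (180 × 2864) / (2894 × 344) = 515520/995536 ≈ 0.518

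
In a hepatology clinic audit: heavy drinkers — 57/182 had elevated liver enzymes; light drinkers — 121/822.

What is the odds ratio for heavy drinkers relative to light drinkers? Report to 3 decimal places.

OR = (57 × 701) / (125 × 121) = 39957/15125 ≈ 2.642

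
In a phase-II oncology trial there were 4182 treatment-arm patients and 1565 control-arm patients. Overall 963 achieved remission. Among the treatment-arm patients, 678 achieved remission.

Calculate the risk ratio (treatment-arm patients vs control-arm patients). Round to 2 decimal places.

treatment-arm patients without the outcome: 4182 − 678 = 3504
control-arm patients with the outcome: 963 − 678 = 285
control-arm patients without the outcome: 1565 − 285 = 1280
risk, treatment-arm patients = 678/4182 = 0.1621
risk, control-arm patients = 285/1565 = 0.1821
RR = 0.1621 / 0.1821 = 0.89

0.89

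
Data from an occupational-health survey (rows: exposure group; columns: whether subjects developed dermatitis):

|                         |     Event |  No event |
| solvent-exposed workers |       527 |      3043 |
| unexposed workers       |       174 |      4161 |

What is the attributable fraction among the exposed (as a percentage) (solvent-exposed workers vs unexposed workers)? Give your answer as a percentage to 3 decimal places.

AR% = 72.809%

risk, solvent-exposed workers = 527/3570 = 0.14762
risk, unexposed workers = 174/4335 = 0.04014
AR% = (0.14762 − 0.04014) / 0.14762 = 0.7281 → 72.809%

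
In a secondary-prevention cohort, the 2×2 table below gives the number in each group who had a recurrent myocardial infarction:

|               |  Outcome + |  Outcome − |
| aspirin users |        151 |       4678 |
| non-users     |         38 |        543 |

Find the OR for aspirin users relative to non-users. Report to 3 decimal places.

odds, aspirin users = 151/4678 = 0.03228
odds, non-users = 38/543 = 0.06998
OR = 0.03228 / 0.06998 = 0.461

OR: 0.461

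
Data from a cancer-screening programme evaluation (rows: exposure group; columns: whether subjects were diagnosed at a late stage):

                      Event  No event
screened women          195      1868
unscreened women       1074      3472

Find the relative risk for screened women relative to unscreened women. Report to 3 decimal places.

risk, screened women = 195/2063 = 0.0945
risk, unscreened women = 1074/4546 = 0.2363
RR = 0.0945 / 0.2363 = 0.400

0.400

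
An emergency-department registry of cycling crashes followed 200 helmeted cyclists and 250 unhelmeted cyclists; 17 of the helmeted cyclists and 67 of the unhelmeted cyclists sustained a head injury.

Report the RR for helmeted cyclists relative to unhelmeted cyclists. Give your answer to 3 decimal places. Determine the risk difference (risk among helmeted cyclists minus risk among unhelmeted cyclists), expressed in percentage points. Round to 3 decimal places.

risk, helmeted cyclists = 17/200 = 0.0850
risk, unhelmeted cyclists = 67/250 = 0.2680
RR = 0.0850 / 0.2680 = 0.317
risk difference = 0.0850 − 0.2680 = -0.1830 → -18.300 percentage points

RR = 0.317; RD = -18.300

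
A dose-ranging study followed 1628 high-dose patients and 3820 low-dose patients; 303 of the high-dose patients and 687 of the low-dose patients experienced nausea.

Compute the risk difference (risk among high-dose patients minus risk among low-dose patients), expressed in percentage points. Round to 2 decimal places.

0.63

risk, high-dose patients = 303/1628 = 0.1861
risk, low-dose patients = 687/3820 = 0.1798
risk difference = 0.1861 − 0.1798 = 0.0063 → 0.63 percentage points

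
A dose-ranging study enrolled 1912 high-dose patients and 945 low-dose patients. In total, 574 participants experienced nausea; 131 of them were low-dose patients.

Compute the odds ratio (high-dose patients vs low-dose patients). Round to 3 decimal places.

high-dose patients with the outcome: 574 − 131 = 443
high-dose patients without the outcome: 1912 − 443 = 1469
low-dose patients without the outcome: 945 − 131 = 814
odds, high-dose patients = 443/1469 = 0.3016
odds, low-dose patients = 131/814 = 0.1609
OR = 0.3016 / 0.1609 = 1.874

1.874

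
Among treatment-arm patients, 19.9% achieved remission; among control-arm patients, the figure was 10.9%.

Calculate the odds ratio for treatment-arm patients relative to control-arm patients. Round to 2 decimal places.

odds, treatment-arm patients = 0.1990/0.8010 = 0.2484
odds, control-arm patients = 0.1090/0.8910 = 0.1223
OR = 0.2484 / 0.1223 = 2.03

2.03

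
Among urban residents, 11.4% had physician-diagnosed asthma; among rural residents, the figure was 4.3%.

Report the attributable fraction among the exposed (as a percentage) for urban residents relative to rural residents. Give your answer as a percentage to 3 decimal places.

AR% = (0.11400 − 0.04300) / 0.11400 = 0.6228 → 62.281%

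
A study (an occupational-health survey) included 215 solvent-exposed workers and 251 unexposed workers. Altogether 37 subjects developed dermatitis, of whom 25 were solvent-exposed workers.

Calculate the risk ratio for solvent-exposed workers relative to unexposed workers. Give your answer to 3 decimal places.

2.432

solvent-exposed workers without the outcome: 215 − 25 = 190
unexposed workers with the outcome: 37 − 25 = 12
unexposed workers without the outcome: 251 − 12 = 239
risk, solvent-exposed workers = 25/215 = 0.11628
risk, unexposed workers = 12/251 = 0.04781
RR = 0.11628 / 0.04781 = 2.432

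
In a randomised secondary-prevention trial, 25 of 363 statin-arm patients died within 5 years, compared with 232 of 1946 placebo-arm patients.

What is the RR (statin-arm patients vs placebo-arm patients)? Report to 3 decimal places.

0.578

risk, statin-arm patients = 25/363 = 0.0689
risk, placebo-arm patients = 232/1946 = 0.1192
RR = 0.0689 / 0.1192 = 0.578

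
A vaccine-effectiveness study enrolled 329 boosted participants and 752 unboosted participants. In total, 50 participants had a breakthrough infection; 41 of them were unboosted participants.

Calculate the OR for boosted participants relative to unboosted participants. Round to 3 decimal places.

boosted participants with the outcome: 50 − 41 = 9
boosted participants without the outcome: 329 − 9 = 320
unboosted participants without the outcome: 752 − 41 = 711
OR = (9 × 711) / (320 × 41) = 6399/13120 ≈ 0.488

0.488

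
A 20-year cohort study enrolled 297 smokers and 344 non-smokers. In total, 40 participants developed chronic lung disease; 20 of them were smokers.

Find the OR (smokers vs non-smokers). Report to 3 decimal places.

smokers without the outcome: 297 − 20 = 277
non-smokers with the outcome: 40 − 20 = 20
non-smokers without the outcome: 344 − 20 = 324
OR = (20 × 324) / (277 × 20) = 6480/5540 ≈ 1.170

OR = 1.170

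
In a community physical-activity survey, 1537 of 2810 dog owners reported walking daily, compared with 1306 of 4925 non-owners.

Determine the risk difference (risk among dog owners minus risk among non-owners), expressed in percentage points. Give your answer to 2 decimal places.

28.18

risk, dog owners = 1537/2810 = 0.5470
risk, non-owners = 1306/4925 = 0.2652
risk difference = 0.5470 − 0.2652 = 0.2818 → 28.18 percentage points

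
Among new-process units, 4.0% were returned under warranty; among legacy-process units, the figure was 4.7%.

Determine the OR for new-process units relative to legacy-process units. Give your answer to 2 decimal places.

OR ≈ 0.84

odds, new-process units = 0.04000/0.96000 = 0.04167
odds, legacy-process units = 0.04700/0.95300 = 0.04932
OR = 0.04167 / 0.04932 = 0.84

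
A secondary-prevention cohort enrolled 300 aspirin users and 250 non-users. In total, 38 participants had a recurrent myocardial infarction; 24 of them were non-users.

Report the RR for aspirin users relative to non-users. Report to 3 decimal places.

aspirin users with the outcome: 38 − 24 = 14
aspirin users without the outcome: 300 − 14 = 286
non-users without the outcome: 250 − 24 = 226
risk, aspirin users = 14/300 = 0.04667
risk, non-users = 24/250 = 0.09600
RR = 0.04667 / 0.09600 = 0.486

RR ≈ 0.486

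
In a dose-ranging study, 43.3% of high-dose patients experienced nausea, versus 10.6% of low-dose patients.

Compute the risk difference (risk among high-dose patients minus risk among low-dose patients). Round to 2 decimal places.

risk difference = 0.4330 − 0.1060 = 0.33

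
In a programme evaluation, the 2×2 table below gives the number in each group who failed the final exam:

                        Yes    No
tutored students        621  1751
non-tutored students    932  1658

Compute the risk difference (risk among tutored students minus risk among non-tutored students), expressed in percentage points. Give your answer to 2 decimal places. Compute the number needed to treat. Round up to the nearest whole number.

risk, tutored students = 621/2372 = 0.2618
risk, non-tutored students = 932/2590 = 0.3598
risk difference = 0.2618 − 0.3598 = -0.0980 → -9.80 percentage points
absolute risk difference = 0.098041
1 / 0.098041 = 10.200 → round up → 11

RD = -9.80; NNT = 11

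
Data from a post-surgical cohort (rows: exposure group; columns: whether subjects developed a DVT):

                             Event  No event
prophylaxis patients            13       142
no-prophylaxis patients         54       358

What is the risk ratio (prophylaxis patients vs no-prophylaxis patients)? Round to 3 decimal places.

risk, prophylaxis patients = 13/155 = 0.0839
risk, no-prophylaxis patients = 54/412 = 0.1311
RR = 0.0839 / 0.1311 = 0.640

0.640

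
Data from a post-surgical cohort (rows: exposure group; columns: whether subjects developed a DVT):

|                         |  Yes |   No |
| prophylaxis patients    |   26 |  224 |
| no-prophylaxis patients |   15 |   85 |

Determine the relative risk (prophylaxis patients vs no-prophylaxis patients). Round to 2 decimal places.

0.69

risk, prophylaxis patients = 26/250 = 0.1040
risk, no-prophylaxis patients = 15/100 = 0.1500
RR = 0.1040 / 0.1500 = 0.69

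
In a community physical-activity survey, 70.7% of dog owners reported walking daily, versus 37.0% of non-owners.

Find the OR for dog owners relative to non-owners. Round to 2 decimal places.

4.11

odds, dog owners = 0.7070/0.2930 = 2.4130
odds, non-owners = 0.3700/0.6300 = 0.5873
OR = 2.4130 / 0.5873 = 4.11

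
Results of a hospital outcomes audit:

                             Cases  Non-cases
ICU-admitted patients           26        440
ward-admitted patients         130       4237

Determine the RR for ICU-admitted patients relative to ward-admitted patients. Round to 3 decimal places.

risk, ICU-admitted patients = 26/466 = 0.05579
risk, ward-admitted patients = 130/4367 = 0.02977
RR = 0.05579 / 0.02977 = 1.874

1.874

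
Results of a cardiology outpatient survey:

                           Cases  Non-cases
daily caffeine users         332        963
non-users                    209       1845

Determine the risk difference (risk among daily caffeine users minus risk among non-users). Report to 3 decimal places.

0.155

risk, daily caffeine users = 332/1295 = 0.2564
risk, non-users = 209/2054 = 0.1018
risk difference = 0.2564 − 0.1018 = 0.155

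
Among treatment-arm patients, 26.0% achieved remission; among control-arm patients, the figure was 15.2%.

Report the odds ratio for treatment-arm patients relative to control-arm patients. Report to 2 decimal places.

OR: 1.96

odds, treatment-arm patients = 0.2600/0.7400 = 0.3514
odds, control-arm patients = 0.1520/0.8480 = 0.1792
OR = 0.3514 / 0.1792 = 1.96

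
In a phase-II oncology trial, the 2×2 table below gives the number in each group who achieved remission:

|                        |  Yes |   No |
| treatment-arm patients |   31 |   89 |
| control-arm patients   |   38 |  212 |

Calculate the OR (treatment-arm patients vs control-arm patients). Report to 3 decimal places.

OR = (31 × 212) / (89 × 38) = 6572/3382 ≈ 1.943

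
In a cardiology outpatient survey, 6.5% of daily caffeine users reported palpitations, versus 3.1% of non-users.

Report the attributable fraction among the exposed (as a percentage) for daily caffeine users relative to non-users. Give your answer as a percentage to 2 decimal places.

AR% = (0.06500 − 0.03100) / 0.06500 = 0.5231 → 52.31%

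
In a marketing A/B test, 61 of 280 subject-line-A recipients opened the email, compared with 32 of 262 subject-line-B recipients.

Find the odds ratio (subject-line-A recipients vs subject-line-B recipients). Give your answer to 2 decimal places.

odds, subject-line-A recipients = 61/219 = 0.2785
odds, subject-line-B recipients = 32/230 = 0.1391
OR = 0.2785 / 0.1391 = 2.00

2.00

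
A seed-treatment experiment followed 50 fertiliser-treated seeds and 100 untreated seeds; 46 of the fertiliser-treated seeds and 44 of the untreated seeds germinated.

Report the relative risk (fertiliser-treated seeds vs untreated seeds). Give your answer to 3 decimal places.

RR = 2.091

risk, fertiliser-treated seeds = 46/50 = 0.9200
risk, untreated seeds = 44/100 = 0.4400
RR = 0.9200 / 0.4400 = 2.091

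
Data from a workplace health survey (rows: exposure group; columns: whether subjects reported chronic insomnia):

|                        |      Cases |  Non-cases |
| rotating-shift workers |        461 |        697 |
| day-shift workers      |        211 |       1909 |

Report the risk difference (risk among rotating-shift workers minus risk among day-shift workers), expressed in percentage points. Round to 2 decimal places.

RD = 29.86

risk, rotating-shift workers = 461/1158 = 0.3981
risk, day-shift workers = 211/2120 = 0.0995
risk difference = 0.3981 − 0.0995 = 0.2986 → 29.86 percentage points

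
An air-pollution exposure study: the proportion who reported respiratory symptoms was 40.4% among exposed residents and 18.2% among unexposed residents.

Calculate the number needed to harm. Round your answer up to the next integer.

absolute risk difference = 0.222000
1 / 0.222000 = 4.505 → round up → 5

5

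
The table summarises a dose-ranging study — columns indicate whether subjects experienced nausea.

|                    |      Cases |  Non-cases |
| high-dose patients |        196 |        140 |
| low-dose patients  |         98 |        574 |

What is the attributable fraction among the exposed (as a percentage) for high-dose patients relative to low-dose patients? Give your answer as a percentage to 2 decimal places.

AR% = 75.00%

risk, high-dose patients = 196/336 = 0.5833
risk, low-dose patients = 98/672 = 0.1458
AR% = (0.5833 − 0.1458) / 0.5833 = 0.7500 → 75.00%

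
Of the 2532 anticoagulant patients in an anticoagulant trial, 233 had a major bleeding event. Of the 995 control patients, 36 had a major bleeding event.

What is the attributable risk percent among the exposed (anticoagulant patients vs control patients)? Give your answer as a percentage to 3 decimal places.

risk, anticoagulant patients = 233/2532 = 0.09202
risk, control patients = 36/995 = 0.03618
AR% = (0.09202 − 0.03618) / 0.09202 = 0.6068 → 60.682%

AR%: 60.682%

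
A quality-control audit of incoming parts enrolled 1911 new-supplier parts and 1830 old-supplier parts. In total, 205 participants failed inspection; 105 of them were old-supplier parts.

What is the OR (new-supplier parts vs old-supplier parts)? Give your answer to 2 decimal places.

new-supplier parts with the outcome: 205 − 105 = 100
new-supplier parts without the outcome: 1911 − 100 = 1811
old-supplier parts without the outcome: 1830 − 105 = 1725
odds, new-supplier parts = 100/1811 = 0.0552
odds, old-supplier parts = 105/1725 = 0.0609
OR = 0.0552 / 0.0609 = 0.91

OR = 0.91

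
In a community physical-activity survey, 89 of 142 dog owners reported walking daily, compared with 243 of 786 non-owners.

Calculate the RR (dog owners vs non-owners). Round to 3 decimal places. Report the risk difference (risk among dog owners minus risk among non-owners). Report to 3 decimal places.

risk, dog owners = 89/142 = 0.6268
risk, non-owners = 243/786 = 0.3092
RR = 0.6268 / 0.3092 = 2.027
risk difference = 0.6268 − 0.3092 = 0.318

RR = 2.027; RD = 0.318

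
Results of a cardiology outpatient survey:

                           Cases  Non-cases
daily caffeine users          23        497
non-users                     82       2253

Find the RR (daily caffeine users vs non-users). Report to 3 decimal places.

1.259

risk, daily caffeine users = 23/520 = 0.04423
risk, non-users = 82/2335 = 0.03512
RR = 0.04423 / 0.03512 = 1.259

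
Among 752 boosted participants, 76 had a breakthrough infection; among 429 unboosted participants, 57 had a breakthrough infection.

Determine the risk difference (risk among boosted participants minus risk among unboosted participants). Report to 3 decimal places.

RD: -0.032

risk, boosted participants = 76/752 = 0.1011
risk, unboosted participants = 57/429 = 0.1329
risk difference = 0.1011 − 0.1329 = -0.032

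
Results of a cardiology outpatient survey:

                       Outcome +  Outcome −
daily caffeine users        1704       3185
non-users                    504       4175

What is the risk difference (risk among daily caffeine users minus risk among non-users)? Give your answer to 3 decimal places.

risk, daily caffeine users = 1704/4889 = 0.3485
risk, non-users = 504/4679 = 0.1077
risk difference = 0.3485 − 0.1077 = 0.241

0.241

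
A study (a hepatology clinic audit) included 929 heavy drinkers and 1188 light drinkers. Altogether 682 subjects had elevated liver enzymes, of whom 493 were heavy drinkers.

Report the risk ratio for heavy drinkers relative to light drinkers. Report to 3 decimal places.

3.336

heavy drinkers without the outcome: 929 − 493 = 436
light drinkers with the outcome: 682 − 493 = 189
light drinkers without the outcome: 1188 − 189 = 999
risk, heavy drinkers = 493/929 = 0.5307
risk, light drinkers = 189/1188 = 0.1591
RR = 0.5307 / 0.1591 = 3.336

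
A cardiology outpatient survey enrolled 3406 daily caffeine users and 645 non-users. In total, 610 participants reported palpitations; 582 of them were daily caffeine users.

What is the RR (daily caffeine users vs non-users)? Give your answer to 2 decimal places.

daily caffeine users without the outcome: 3406 − 582 = 2824
non-users with the outcome: 610 − 582 = 28
non-users without the outcome: 645 − 28 = 617
risk, daily caffeine users = 582/3406 = 0.17087
risk, non-users = 28/645 = 0.04341
RR = 0.17087 / 0.04341 = 3.94

3.94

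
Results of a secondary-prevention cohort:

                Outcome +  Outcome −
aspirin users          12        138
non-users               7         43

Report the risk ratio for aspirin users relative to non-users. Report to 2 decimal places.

risk, aspirin users = 12/150 = 0.0800
risk, non-users = 7/50 = 0.1400
RR = 0.0800 / 0.1400 = 0.57

0.57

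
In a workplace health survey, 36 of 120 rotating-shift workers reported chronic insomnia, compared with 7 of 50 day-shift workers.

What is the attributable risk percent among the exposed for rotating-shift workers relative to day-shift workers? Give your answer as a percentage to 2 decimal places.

risk, rotating-shift workers = 36/120 = 0.3000
risk, day-shift workers = 7/50 = 0.1400
AR% = (0.3000 − 0.1400) / 0.3000 = 0.5333 → 53.33%

AR% = 53.33%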